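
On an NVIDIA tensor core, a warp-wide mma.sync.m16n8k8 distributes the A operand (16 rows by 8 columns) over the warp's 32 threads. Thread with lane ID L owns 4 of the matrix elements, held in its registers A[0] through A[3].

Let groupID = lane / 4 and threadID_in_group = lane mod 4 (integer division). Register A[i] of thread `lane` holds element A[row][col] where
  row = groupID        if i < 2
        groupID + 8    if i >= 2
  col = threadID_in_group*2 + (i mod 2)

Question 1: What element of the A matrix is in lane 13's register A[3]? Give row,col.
11,3

lane 13: G=3 (13/4), T=1 (13%4)
i=3: r=3+8=11, c=1*2+1=3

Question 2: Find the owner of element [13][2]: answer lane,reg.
21,2

r:13=>grp=5,rB=1  c:2=>tig=1,lo=0
L=5*4+1=21  i=1*2+0=2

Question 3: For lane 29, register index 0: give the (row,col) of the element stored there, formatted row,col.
7,2

29: gid=7,tid=1
[0] (7+0,1*2+0) = (7,2)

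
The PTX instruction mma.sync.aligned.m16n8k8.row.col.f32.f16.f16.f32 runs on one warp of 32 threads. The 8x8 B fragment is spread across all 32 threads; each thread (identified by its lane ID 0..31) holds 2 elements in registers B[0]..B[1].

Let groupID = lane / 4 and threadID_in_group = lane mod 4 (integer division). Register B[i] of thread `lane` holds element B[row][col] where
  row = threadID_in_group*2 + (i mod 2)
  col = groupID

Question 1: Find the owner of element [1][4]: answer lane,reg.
c=4⇒gr=4  r=1⇒th=0,odd=1
L=4*4+0=16  i=1=1

16,1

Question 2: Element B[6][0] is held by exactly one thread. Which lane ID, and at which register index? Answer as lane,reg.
3,0

c: 0->gid=0  r: 6->tid=3,i&1=0
L=0*4+3=3  i=0=0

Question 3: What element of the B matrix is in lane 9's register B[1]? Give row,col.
L=9->g=9>>2=2, t=9&3=1
[1]->row 1·2+1=3  col g=2

3,2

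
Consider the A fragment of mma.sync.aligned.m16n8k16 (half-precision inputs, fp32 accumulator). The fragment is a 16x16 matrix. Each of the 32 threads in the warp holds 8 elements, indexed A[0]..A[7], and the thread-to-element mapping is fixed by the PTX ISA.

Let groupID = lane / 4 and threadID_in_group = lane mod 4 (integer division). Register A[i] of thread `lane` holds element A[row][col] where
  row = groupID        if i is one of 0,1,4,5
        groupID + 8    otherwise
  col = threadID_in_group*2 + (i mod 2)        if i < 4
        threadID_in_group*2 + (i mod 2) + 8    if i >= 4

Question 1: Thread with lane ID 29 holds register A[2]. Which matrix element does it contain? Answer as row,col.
lane 29->29/4=7, 29 mod 4=1
i=2  r:7+8->15  c:2·1+0+0->2

15,2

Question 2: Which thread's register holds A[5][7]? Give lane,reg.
23,1

r=5->g=5,rb=0  c=7->cb=0,t=3,b0=1
L=5*4+3=23  i=0*4+0*2+1=1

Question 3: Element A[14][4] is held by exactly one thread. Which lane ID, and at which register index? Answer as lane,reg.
26,2

r=14→G=6,rhi=1  c=4→chi=0,T=2,p=0
L=6*4+2=26  i=0*4+1*2+0=2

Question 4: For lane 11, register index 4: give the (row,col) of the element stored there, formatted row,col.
2,14

lane 11->11/4=2, 11 mod 4=3
i=4  r:2+0->2  c:2·3+0+8->14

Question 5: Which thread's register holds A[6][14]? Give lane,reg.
27,4

r=6⇒gr=6,Rb=0  c=14⇒Cb=1,th=3,odd=0
L=6*4+3=27  i=1*4+0*2+0=4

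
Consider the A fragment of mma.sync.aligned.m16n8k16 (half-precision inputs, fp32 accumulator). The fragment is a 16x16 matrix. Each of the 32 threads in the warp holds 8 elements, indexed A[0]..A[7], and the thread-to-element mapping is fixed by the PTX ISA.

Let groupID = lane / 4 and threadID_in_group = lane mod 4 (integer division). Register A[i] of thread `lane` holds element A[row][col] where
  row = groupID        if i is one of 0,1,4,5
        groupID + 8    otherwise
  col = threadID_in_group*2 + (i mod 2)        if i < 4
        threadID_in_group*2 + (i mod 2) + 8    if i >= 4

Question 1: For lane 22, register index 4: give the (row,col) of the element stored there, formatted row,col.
L=22->gid=22>>2=5, tid=22&3=2
[4]->row 5+0=5  col 2·2+0+8=12

5,12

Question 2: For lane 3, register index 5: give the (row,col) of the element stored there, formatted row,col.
0,15

3: gr=0,th=3
[5] (0+0,3*2+1+8) = (0,15)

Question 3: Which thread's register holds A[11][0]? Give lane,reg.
12,2

r=11⇒gr=3,Rb=1  c=0⇒Cb=0,th=0,odd=0
L=3*4+0=12  i=0*4+1*2+0=2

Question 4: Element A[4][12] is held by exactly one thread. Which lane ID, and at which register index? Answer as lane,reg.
18,4

r:4=>grp=4,rB=0  c:12=>cB=1,tig=2,lo=0
L=4*4+2=18  i=1*4+0*2+0=4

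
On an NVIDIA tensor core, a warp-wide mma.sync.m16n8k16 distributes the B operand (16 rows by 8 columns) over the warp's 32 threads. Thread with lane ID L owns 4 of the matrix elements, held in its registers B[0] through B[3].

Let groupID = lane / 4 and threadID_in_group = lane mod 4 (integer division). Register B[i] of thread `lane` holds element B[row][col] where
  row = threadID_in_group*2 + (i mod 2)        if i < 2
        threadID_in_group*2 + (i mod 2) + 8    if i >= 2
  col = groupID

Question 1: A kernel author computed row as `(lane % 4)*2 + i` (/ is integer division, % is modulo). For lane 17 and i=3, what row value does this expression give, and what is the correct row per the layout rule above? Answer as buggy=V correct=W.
`(lane % 4)*2 + i`[17,3]->5
L=17->gid=17>>2=4, tid=17&3=1
[3]->row 1·2+1+8=11  col gid=4
row: 5 vs 11

buggy=5 correct=11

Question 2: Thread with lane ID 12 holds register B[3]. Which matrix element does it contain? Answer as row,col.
9,3

12: gr=3,th=0
[3] (0*2+1+8,3) = (9,3)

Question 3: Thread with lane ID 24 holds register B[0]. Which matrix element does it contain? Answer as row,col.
0,6

24: gid=6,tid=0
[0] (0*2+0+0,6) = (0,6)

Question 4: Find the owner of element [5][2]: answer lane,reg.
10,1

c:2=>grp=2  r:5=>rB=0,tig=2,lo=1
L=2*4+2=10  i=0*2+1=1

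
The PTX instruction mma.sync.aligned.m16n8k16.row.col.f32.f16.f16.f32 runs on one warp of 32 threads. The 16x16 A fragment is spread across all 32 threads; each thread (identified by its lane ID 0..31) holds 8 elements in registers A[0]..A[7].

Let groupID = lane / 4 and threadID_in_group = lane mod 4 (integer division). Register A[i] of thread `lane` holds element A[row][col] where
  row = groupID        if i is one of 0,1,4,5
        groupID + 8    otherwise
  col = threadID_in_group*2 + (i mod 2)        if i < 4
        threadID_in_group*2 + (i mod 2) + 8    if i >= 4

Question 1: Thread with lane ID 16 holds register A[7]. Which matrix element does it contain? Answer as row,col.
12,9

L=16→G=16>>2=4, T=16&3=0
[7]→row 4+8=12  col 0·2+1+8=9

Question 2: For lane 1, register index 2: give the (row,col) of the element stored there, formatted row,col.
8,2

L=1→G=1>>2=0, T=1&3=1
[2]→row 0+8=8  col 1·2+0+0=2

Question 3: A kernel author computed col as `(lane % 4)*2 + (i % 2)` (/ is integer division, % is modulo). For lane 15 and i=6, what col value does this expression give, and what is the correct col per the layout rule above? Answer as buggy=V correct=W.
buggy=6 correct=14

`(lane % 4)*2 + (i % 2)`[15,6]=>6
lane 15=>15/4=3, 15 mod 4=3
i=6  r:3+8=>11  c:2·3+0+8=>14
col: 6 vs 14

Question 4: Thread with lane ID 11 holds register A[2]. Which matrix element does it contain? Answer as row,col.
10,6

lane 11->11/4=2, 11 mod 4=3
i=2  r:2+8->10  c:2·3+0+0->6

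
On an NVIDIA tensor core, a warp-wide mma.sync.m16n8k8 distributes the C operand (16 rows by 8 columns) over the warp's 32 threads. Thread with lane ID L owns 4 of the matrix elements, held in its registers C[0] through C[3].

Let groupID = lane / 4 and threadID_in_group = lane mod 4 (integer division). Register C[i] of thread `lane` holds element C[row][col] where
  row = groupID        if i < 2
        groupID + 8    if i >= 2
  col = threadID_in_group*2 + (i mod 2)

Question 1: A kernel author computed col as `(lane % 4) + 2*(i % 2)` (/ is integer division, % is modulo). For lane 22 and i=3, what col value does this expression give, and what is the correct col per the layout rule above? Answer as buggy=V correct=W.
buggy=4 correct=5

`(lane % 4) + 2*(i % 2)`[22,3]->4
22: gid=5,tid=2
[3] (5+8,2*2+1) = (13,5)
col: 4 vs 5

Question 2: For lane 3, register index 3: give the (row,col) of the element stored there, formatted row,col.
8,7

lane 3->3/4=0, 3 mod 4=3
i=3  r:0+8->8  c:2·3+1->7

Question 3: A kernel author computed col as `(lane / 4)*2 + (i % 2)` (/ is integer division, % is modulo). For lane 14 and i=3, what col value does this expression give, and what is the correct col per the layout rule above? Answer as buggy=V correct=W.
`(lane / 4)*2 + (i % 2)`[14,3]=>7
lane 14: grp=3 (14/4), tig=2 (14%4)
i=3: r=3+8=11, c=2*2+1=5
col: 7 vs 5

buggy=7 correct=5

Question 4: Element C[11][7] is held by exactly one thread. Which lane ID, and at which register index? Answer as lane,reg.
15,3

r=11⇒gr=3,Rb=1  c=7⇒th=3,odd=1
L=3*4+3=15  i=1*2+1=3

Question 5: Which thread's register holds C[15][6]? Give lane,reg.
31,2

r=15->g=7,rb=1  c=6->t=3,b0=0
L=7*4+3=31  i=1*2+0=2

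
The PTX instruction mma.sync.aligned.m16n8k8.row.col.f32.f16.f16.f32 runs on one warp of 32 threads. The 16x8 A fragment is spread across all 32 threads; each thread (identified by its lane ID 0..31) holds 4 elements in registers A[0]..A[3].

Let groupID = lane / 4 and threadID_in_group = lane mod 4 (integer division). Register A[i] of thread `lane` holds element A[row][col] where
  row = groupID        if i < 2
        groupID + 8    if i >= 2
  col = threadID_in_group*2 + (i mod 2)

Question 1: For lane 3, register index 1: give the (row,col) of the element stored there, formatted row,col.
3: g=0,t=3
[1] (0+0,3*2+1) = (0,7)

0,7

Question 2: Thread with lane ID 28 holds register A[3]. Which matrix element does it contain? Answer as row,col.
lane 28⇒28/4=7, 28 mod 4=0
i=3  r:7+8⇒15  c:2·0+1⇒1

15,1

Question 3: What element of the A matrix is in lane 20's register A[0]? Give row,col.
lane 20->20/4=5, 20 mod 4=0
i=0  r:5+0->5  c:2·0+0->0

5,0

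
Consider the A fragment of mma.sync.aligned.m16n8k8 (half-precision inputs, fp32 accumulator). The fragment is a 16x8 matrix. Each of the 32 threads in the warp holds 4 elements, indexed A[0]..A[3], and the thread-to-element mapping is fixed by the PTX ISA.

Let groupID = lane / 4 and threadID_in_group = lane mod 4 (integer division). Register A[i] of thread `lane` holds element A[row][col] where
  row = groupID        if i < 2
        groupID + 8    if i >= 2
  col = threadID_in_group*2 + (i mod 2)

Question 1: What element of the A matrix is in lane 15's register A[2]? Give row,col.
11,6

lane 15->15/4=3, 15 mod 4=3
i=2  r:3+8->11  c:2·3+0->6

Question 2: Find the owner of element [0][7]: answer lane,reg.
r:0=>grp=0,rB=0  c:7=>tig=3,lo=1
L=0*4+3=3  i=0*2+1=1

3,1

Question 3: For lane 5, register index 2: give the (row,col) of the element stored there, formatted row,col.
L=5->g=5>>2=1, t=5&3=1
[2]->row 1+8=9  col 1·2+0=2

9,2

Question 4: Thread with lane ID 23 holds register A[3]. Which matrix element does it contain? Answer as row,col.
23: gr=5,th=3
[3] (5+8,3*2+1) = (13,7)

13,7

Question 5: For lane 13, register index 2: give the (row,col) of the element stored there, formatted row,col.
11,2

lane 13: grp=3 (13/4), tig=1 (13%4)
i=2: r=3+8=11, c=1*2+0=2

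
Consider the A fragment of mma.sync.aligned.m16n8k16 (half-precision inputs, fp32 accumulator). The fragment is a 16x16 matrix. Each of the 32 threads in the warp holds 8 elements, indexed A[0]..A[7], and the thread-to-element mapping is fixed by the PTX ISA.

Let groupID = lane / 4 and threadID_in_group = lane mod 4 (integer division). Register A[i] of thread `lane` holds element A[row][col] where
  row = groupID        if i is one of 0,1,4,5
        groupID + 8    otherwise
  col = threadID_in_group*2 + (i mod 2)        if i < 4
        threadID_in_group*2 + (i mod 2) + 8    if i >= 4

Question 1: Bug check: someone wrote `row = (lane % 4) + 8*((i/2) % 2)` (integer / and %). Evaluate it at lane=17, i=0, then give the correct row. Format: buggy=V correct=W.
buggy=1 correct=4

`(lane % 4) + 8*((i/2) % 2)`[17,0]⇒1
lane 17: gr=4 (17/4), th=1 (17%4)
i=0: r=4+0=4, c=1*2+0+0=2
row: 1 vs 4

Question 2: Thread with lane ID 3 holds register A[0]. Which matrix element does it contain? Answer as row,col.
0,6

3: gr=0,th=3
[0] (0+0,3*2+0+0) = (0,6)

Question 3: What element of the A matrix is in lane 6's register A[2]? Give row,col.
9,4

lane 6: gid=1 (6/4), tid=2 (6%4)
i=2: r=1+8=9, c=2*2+0+0=4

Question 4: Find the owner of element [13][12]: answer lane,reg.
22,6

r: 13->gid=5,r8=1  c: 12->c8=1,tid=2,i&1=0
L=5*4+2=22  i=1*4+1*2+0=6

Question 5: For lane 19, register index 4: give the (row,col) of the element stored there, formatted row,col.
4,14

lane 19⇒19/4=4, 19 mod 4=3
i=4  r:4+0⇒4  c:2·3+0+8⇒14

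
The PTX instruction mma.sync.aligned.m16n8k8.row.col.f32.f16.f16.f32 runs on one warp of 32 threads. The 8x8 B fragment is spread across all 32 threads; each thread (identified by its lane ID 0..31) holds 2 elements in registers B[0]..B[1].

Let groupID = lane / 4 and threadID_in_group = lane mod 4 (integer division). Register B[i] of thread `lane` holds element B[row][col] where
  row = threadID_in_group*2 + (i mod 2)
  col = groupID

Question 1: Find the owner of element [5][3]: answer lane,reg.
c:3=>grp=3  r:5=>tig=2,lo=1
L=3*4+2=14  i=1=1

14,1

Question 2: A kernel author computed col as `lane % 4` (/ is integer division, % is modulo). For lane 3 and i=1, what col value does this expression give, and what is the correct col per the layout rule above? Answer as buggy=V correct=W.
`lane % 4`[3,1]⇒3
3: gr=0,th=3
[1] (3*2+1,0) = (7,0)
col: 3 vs 0

buggy=3 correct=0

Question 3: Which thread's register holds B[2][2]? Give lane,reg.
9,0

c=2→G=2  r=2→T=1,p=0
L=2*4+1=9  i=0=0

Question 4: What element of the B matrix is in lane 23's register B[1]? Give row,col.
7,5

lane 23: gr=5 (23/4), th=3 (23%4)
i=1: r=3*2+1=7, c=gr=5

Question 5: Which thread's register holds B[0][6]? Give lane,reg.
c=6→G=6  r=0→T=0,p=0
L=6*4+0=24  i=0=0

24,0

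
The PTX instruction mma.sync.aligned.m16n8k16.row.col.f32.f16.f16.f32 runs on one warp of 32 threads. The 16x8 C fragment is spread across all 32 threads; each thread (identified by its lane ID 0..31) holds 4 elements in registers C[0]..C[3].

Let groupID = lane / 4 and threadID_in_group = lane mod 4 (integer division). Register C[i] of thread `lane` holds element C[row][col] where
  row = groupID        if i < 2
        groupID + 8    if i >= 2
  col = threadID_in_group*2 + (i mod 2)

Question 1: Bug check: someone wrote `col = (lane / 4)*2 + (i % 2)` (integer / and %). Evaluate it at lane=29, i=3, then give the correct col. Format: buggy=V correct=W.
`(lane / 4)*2 + (i % 2)`[29,3]⇒15
29: gr=7,th=1
[3] (7+8,1*2+1) = (15,3)
col: 15 vs 3

buggy=15 correct=3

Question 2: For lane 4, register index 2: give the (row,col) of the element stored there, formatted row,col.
9,0

4: G=1,T=0
[2] (1+8,0*2+0) = (9,0)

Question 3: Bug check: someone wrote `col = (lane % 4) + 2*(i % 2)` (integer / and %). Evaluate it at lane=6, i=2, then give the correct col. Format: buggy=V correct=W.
buggy=2 correct=4

`(lane % 4) + 2*(i % 2)`[6,2]⇒2
L=6⇒gr=6>>2=1, th=6&3=2
[2]⇒row 1+8=9  col 2·2+0=4
col: 2 vs 4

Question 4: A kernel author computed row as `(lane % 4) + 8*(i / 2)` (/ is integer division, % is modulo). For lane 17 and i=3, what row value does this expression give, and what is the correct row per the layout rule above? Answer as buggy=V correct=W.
buggy=9 correct=12

`(lane % 4) + 8*(i / 2)`[17,3]->9
lane 17->17/4=4, 17 mod 4=1
i=3  r:4+8->12  c:2·1+1->3
row: 9 vs 12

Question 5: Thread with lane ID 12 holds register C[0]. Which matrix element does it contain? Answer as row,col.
L=12⇒gr=12>>2=3, th=12&3=0
[0]⇒row 3+0=3  col 0·2+0=0

3,0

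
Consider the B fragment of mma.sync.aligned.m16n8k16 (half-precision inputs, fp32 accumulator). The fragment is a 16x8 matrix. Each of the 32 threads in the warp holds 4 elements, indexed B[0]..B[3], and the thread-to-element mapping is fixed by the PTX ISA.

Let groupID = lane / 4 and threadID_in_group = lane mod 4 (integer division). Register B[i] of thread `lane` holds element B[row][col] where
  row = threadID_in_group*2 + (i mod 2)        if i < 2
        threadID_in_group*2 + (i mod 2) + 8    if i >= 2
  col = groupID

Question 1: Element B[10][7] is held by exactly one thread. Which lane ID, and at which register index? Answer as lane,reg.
29,2

c=7→G=7  r=10→rhi=1,T=1,p=0
L=7*4+1=29  i=1*2+0=2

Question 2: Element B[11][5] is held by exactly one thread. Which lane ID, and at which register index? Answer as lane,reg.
c: 5->gid=5  r: 11->r8=1,tid=1,i&1=1
L=5*4+1=21  i=1*2+1=3

21,3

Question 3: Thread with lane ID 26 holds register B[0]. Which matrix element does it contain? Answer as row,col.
4,6

lane 26->26/4=6, 26 mod 4=2
i=0  r:2·2+0+0->4  c:6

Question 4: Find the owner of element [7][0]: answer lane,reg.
c:0=>grp=0  r:7=>rB=0,tig=3,lo=1
L=0*4+3=3  i=0*2+1=1

3,1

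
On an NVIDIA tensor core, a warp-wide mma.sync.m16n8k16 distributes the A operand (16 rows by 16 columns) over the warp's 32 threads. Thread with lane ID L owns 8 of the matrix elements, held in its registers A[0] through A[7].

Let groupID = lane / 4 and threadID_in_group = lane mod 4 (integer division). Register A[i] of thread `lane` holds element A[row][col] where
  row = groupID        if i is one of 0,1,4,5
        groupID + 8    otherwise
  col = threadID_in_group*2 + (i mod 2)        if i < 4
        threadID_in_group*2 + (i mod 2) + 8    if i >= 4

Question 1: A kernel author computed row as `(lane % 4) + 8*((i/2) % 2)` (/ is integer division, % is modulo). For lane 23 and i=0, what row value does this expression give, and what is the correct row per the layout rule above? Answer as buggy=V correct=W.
buggy=3 correct=5

`(lane % 4) + 8*((i/2) % 2)`[23,0]->3
23: g=5,t=3
[0] (5+0,3*2+0+0) = (5,6)
row: 3 vs 5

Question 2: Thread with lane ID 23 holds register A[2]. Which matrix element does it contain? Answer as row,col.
lane 23→23/4=5, 23 mod 4=3
i=2  r:5+8→13  c:2·3+0+0→6

13,6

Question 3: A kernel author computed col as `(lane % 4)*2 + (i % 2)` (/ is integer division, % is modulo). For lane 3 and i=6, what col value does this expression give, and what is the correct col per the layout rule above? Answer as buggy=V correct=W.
`(lane % 4)*2 + (i % 2)`[3,6]⇒6
lane 3: gr=0 (3/4), th=3 (3%4)
i=6: r=0+8=8, c=3*2+0+8=14
col: 6 vs 14

buggy=6 correct=14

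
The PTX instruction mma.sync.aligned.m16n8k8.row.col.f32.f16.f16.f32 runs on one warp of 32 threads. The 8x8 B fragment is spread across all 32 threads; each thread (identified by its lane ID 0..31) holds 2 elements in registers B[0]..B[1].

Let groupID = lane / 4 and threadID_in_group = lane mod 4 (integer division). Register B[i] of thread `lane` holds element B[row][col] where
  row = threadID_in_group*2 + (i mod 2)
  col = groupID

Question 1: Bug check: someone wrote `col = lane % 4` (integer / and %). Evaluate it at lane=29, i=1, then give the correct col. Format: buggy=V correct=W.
`lane % 4`[29,1]⇒1
L=29⇒gr=29>>2=7, th=29&3=1
[1]⇒row 1·2+1=3  col gr=7
col: 1 vs 7

buggy=1 correct=7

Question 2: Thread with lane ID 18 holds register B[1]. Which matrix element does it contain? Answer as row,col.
5,4

18: g=4,t=2
[1] (2*2+1,4) = (5,4)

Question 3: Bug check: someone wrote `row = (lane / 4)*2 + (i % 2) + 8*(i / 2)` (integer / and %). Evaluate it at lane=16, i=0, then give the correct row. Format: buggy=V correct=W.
buggy=8 correct=0

`(lane / 4)*2 + (i % 2) + 8*(i / 2)`[16,0]=>8
L=16=>grp=16>>2=4, tig=16&3=0
[0]=>row 0·2+0=0  col grp=4
row: 8 vs 0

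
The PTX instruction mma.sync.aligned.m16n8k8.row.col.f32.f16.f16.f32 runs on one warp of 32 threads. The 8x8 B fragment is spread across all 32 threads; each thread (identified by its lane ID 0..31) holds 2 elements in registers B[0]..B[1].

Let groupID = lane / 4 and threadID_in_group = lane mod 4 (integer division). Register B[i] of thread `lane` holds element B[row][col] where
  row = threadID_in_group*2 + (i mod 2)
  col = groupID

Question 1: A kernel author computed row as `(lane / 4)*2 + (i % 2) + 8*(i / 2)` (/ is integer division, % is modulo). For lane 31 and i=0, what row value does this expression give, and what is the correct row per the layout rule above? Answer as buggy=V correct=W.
buggy=14 correct=6

`(lane / 4)*2 + (i % 2) + 8*(i / 2)`[31,0]⇒14
L=31⇒gr=31>>2=7, th=31&3=3
[0]⇒row 3·2+0=6  col gr=7
row: 14 vs 6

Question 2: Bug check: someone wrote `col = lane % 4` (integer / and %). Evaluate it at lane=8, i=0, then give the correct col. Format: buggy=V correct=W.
buggy=0 correct=2

`lane % 4`[8,0]->0
8: g=2,t=0
[0] (0*2+0,2) = (0,2)
col: 0 vs 2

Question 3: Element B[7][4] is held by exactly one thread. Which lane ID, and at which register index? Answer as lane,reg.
19,1

c:4=>grp=4  r:7=>tig=3,lo=1
L=4*4+3=19  i=1=1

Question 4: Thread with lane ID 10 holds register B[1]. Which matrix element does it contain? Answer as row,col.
5,2

lane 10: gr=2 (10/4), th=2 (10%4)
i=1: r=2*2+1=5, c=gr=2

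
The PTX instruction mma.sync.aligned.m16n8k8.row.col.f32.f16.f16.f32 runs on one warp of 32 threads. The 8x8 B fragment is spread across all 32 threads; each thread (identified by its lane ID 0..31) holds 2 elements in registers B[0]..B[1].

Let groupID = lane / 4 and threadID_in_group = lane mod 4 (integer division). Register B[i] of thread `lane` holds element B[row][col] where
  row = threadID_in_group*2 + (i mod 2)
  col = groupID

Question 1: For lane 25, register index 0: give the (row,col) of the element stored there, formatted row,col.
lane 25: gid=6 (25/4), tid=1 (25%4)
i=0: r=1*2+0=2, c=gid=6

2,6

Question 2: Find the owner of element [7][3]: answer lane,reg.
15,1

c=3->g=3  r=7->t=3,b0=1
L=3*4+3=15  i=1=1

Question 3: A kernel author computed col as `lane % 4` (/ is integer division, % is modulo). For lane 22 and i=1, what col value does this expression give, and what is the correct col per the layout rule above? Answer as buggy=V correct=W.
buggy=2 correct=5

`lane % 4`[22,1]→2
22: G=5,T=2
[1] (2*2+1,5) = (5,5)
col: 2 vs 5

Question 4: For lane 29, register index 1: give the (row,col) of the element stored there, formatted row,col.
3,7

29: gr=7,th=1
[1] (1*2+1,7) = (3,7)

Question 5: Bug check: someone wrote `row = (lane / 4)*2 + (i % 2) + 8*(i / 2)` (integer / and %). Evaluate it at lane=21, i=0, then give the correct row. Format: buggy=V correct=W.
`(lane / 4)*2 + (i % 2) + 8*(i / 2)`[21,0]→10
21: G=5,T=1
[0] (1*2+0,5) = (2,5)
row: 10 vs 2

buggy=10 correct=2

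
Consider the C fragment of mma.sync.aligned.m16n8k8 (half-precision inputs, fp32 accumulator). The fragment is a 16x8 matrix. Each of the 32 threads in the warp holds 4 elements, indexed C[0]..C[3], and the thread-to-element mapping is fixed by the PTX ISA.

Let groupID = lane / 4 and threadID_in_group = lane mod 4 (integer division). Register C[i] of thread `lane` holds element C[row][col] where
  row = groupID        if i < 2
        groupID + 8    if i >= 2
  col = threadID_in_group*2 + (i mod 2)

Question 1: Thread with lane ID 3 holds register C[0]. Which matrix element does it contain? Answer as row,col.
0,6

3: grp=0,tig=3
[0] (0+0,3*2+0) = (0,6)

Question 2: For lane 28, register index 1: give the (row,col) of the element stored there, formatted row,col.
lane 28: gr=7 (28/4), th=0 (28%4)
i=1: r=7+0=7, c=0*2+1=1

7,1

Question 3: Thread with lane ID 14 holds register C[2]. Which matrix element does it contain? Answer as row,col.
lane 14: grp=3 (14/4), tig=2 (14%4)
i=2: r=3+8=11, c=2*2+0=4

11,4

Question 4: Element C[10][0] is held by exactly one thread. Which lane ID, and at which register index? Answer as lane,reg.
8,2

r=10→G=2,rhi=1  c=0→T=0,p=0
L=2*4+0=8  i=1*2+0=2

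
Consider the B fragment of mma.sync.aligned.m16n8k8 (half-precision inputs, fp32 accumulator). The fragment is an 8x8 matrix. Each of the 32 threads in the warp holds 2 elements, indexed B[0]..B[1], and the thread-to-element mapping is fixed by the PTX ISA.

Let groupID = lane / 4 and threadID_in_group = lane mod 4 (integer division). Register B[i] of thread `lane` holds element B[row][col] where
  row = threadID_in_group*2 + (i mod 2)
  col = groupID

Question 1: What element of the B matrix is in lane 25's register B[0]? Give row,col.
2,6

L=25→G=25>>2=6, T=25&3=1
[0]→row 1·2+0=2  col G=6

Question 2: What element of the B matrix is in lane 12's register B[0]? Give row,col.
0,3

lane 12: gr=3 (12/4), th=0 (12%4)
i=0: r=0*2+0=0, c=gr=3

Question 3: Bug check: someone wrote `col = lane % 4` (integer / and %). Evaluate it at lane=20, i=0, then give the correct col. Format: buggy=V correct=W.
`lane % 4`[20,0]=>0
20: grp=5,tig=0
[0] (0*2+0,5) = (0,5)
col: 0 vs 5

buggy=0 correct=5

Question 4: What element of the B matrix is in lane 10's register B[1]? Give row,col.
10: gr=2,th=2
[1] (2*2+1,2) = (5,2)

5,2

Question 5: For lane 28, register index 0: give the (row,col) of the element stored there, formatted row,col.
0,7

lane 28: grp=7 (28/4), tig=0 (28%4)
i=0: r=0*2+0=0, c=grp=7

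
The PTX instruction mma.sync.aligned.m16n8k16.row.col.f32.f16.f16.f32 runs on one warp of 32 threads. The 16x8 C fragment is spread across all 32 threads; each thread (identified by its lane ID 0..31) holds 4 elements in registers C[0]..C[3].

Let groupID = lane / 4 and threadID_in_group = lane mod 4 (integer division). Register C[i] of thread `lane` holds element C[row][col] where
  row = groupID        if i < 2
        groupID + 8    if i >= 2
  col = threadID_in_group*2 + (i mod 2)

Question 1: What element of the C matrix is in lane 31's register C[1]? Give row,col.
L=31=>grp=31>>2=7, tig=31&3=3
[1]=>row 7+0=7  col 3·2+1=7

7,7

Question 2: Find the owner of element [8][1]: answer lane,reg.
r=8→G=0,rhi=1  c=1→T=0,p=1
L=0*4+0=0  i=1*2+1=3

0,3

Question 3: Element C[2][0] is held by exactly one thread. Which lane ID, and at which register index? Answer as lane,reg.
r:2=>grp=2,rB=0  c:0=>tig=0,lo=0
L=2*4+0=8  i=0*2+0=0

8,0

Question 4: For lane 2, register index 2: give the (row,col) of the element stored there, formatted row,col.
8,4

2: gid=0,tid=2
[2] (0+8,2*2+0) = (8,4)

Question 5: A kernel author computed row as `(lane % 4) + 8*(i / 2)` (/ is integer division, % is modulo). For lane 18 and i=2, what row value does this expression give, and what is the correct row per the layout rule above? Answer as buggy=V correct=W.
`(lane % 4) + 8*(i / 2)`[18,2]→10
lane 18→18/4=4, 18 mod 4=2
i=2  r:4+8→12  c:2·2+0→4
row: 10 vs 12

buggy=10 correct=12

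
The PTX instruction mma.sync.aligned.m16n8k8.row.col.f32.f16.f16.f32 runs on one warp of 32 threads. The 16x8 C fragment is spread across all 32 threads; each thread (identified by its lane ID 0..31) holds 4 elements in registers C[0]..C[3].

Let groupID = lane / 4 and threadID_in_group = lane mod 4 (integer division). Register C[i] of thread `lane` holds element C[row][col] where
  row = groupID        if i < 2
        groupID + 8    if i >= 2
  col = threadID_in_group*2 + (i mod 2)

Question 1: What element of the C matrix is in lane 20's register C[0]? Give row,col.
20: g=5,t=0
[0] (5+0,0*2+0) = (5,0)

5,0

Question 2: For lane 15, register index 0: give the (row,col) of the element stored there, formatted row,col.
3,6

lane 15: grp=3 (15/4), tig=3 (15%4)
i=0: r=3+0=3, c=3*2+0=6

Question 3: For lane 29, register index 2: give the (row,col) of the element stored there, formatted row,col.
15,2

lane 29=>29/4=7, 29 mod 4=1
i=2  r:7+8=>15  c:2·1+0=>2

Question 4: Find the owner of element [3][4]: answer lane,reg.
14,0

r: 3->gid=3,r8=0  c: 4->tid=2,i&1=0
L=3*4+2=14  i=0*2+0=0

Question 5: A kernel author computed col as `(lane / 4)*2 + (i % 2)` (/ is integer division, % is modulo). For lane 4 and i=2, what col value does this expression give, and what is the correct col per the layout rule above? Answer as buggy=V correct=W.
`(lane / 4)*2 + (i % 2)`[4,2]⇒2
lane 4: gr=1 (4/4), th=0 (4%4)
i=2: r=1+8=9, c=0*2+0=0
col: 2 vs 0

buggy=2 correct=0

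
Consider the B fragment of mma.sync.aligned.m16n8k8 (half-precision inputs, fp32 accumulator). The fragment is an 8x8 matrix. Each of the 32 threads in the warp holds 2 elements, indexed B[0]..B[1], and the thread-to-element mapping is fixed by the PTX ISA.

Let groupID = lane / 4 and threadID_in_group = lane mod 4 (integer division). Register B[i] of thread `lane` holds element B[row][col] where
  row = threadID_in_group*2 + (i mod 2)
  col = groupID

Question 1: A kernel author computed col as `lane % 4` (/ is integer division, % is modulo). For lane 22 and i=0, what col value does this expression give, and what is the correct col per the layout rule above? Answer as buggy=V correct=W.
buggy=2 correct=5

`lane % 4`[22,0]=>2
22: grp=5,tig=2
[0] (2*2+0,5) = (4,5)
col: 2 vs 5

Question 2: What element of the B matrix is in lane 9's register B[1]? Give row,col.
L=9⇒gr=9>>2=2, th=9&3=1
[1]⇒row 1·2+1=3  col gr=2

3,2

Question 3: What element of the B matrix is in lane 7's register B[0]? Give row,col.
lane 7: G=1 (7/4), T=3 (7%4)
i=0: r=3*2+0=6, c=G=1

6,1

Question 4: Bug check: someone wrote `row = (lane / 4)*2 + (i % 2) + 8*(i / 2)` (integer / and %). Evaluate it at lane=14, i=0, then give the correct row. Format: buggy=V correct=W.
`(lane / 4)*2 + (i % 2) + 8*(i / 2)`[14,0]=>6
lane 14: grp=3 (14/4), tig=2 (14%4)
i=0: r=2*2+0=4, c=grp=3
row: 6 vs 4

buggy=6 correct=4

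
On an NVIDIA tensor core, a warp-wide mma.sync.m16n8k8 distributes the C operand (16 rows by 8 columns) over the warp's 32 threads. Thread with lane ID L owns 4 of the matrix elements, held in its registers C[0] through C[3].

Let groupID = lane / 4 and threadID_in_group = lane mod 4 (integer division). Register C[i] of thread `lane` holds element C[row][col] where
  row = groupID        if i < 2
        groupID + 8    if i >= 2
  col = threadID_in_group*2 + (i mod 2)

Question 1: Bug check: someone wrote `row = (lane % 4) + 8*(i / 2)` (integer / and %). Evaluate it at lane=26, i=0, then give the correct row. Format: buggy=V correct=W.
`(lane % 4) + 8*(i / 2)`[26,0]->2
lane 26: gid=6 (26/4), tid=2 (26%4)
i=0: r=6+0=6, c=2*2+0=4
row: 2 vs 6

buggy=2 correct=6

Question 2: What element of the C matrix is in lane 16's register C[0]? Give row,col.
4,0

L=16->gid=16>>2=4, tid=16&3=0
[0]->row 4+0=4  col 0·2+0=0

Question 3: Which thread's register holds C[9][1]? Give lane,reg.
r=9⇒gr=1,Rb=1  c=1⇒th=0,odd=1
L=1*4+0=4  i=1*2+1=3

4,3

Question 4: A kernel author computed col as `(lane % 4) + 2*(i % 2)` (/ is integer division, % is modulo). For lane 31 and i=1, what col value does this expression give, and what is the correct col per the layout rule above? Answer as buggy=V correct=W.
buggy=5 correct=7

`(lane % 4) + 2*(i % 2)`[31,1]⇒5
lane 31: gr=7 (31/4), th=3 (31%4)
i=1: r=7+0=7, c=3*2+1=7
col: 5 vs 7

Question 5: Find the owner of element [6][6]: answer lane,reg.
27,0

r: 6->gid=6,r8=0  c: 6->tid=3,i&1=0
L=6*4+3=27  i=0*2+0=0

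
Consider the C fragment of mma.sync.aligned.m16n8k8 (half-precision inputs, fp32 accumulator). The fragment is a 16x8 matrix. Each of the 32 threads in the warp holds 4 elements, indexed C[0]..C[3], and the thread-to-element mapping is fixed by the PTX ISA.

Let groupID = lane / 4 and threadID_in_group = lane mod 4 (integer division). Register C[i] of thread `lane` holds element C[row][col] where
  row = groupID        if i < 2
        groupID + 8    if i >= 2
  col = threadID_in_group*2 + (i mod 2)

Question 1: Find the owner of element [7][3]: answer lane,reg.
29,1

r: 7->gid=7,r8=0  c: 3->tid=1,i&1=1
L=7*4+1=29  i=0*2+1=1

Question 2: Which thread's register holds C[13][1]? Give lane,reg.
20,3

r=13⇒gr=5,Rb=1  c=1⇒th=0,odd=1
L=5*4+0=20  i=1*2+1=3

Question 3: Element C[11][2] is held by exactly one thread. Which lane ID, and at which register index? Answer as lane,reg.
13,2

r=11→G=3,rhi=1  c=2→T=1,p=0
L=3*4+1=13  i=1*2+0=2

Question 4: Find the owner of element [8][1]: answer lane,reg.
r=8->g=0,rb=1  c=1->t=0,b0=1
L=0*4+0=0  i=1*2+1=3

0,3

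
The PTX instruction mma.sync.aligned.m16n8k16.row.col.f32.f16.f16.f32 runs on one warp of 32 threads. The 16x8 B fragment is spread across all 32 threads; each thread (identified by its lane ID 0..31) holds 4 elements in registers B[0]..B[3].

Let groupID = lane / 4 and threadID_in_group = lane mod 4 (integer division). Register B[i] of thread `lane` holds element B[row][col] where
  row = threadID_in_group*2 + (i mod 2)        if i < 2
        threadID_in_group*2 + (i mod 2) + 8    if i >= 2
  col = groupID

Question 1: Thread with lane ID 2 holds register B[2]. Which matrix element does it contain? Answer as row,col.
lane 2: gr=0 (2/4), th=2 (2%4)
i=2: r=2*2+0+8=12, c=gr=0

12,0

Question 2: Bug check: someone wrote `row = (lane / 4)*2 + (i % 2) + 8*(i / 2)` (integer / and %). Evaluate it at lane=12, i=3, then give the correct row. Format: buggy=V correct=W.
`(lane / 4)*2 + (i % 2) + 8*(i / 2)`[12,3]⇒15
12: gr=3,th=0
[3] (0*2+1+8,3) = (9,3)
row: 15 vs 9

buggy=15 correct=9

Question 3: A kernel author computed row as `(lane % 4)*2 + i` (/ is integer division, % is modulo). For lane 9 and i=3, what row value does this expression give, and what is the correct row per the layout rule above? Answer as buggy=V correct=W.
`(lane % 4)*2 + i`[9,3]->5
9: gid=2,tid=1
[3] (1*2+1+8,2) = (11,2)
row: 5 vs 11

buggy=5 correct=11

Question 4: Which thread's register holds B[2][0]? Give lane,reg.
c:0=>grp=0  r:2=>rB=0,tig=1,lo=0
L=0*4+1=1  i=0*2+0=0

1,0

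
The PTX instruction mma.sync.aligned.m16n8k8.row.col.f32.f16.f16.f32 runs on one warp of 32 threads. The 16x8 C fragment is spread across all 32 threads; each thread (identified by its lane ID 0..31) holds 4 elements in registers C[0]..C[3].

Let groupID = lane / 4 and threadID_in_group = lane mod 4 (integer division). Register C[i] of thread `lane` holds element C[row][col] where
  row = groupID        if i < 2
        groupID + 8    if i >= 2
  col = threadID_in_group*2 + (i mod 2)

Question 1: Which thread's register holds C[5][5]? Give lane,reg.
22,1

r=5->g=5,rb=0  c=5->t=2,b0=1
L=5*4+2=22  i=0*2+1=1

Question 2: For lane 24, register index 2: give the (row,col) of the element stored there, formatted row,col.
lane 24: G=6 (24/4), T=0 (24%4)
i=2: r=6+8=14, c=0*2+0=0

14,0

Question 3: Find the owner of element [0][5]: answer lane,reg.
r:0=>grp=0,rB=0  c:5=>tig=2,lo=1
L=0*4+2=2  i=0*2+1=1

2,1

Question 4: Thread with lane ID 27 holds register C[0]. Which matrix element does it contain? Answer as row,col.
6,6

27: grp=6,tig=3
[0] (6+0,3*2+0) = (6,6)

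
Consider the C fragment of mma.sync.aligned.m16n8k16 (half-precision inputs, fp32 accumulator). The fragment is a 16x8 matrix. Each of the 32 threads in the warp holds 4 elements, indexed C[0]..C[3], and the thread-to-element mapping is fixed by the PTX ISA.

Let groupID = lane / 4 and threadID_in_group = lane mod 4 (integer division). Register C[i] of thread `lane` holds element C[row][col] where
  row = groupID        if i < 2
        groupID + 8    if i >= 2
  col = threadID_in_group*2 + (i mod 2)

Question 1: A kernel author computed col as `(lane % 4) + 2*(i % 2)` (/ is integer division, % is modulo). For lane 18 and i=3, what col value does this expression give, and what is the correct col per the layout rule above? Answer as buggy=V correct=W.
`(lane % 4) + 2*(i % 2)`[18,3]->4
lane 18: g=4 (18/4), t=2 (18%4)
i=3: r=4+8=12, c=2*2+1=5
col: 4 vs 5

buggy=4 correct=5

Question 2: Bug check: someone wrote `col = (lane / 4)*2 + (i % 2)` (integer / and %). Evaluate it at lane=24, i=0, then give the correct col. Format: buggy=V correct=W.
`(lane / 4)*2 + (i % 2)`[24,0]=>12
L=24=>grp=24>>2=6, tig=24&3=0
[0]=>row 6+0=6  col 0·2+0=0
col: 12 vs 0

buggy=12 correct=0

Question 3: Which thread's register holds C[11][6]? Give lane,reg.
r: 11->gid=3,r8=1  c: 6->tid=3,i&1=0
L=3*4+3=15  i=1*2+0=2

15,2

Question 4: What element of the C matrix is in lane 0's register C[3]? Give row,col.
8,1

lane 0⇒0/4=0, 0 mod 4=0
i=3  r:0+8⇒8  c:2·0+1⇒1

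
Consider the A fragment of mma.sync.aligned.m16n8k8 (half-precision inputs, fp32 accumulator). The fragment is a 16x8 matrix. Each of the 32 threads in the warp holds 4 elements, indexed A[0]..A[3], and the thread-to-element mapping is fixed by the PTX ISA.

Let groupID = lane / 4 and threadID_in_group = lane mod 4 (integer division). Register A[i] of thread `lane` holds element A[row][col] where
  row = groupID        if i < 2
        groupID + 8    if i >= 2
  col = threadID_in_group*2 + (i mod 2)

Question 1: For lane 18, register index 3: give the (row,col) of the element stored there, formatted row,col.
lane 18⇒18/4=4, 18 mod 4=2
i=3  r:4+8⇒12  c:2·2+1⇒5

12,5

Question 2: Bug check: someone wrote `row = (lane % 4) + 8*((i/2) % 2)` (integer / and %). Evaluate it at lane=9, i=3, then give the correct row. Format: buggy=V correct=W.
`(lane % 4) + 8*((i/2) % 2)`[9,3]→9
9: G=2,T=1
[3] (2+8,1*2+1) = (10,3)
row: 9 vs 10

buggy=9 correct=10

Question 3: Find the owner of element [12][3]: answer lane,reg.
r=12→G=4,rhi=1  c=3→T=1,p=1
L=4*4+1=17  i=1*2+1=3

17,3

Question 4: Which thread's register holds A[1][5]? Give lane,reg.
6,1

r=1→G=1,rhi=0  c=5→T=2,p=1
L=1*4+2=6  i=0*2+1=1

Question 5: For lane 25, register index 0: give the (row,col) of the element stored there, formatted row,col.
6,2

lane 25->25/4=6, 25 mod 4=1
i=0  r:6+0->6  c:2·1+0->2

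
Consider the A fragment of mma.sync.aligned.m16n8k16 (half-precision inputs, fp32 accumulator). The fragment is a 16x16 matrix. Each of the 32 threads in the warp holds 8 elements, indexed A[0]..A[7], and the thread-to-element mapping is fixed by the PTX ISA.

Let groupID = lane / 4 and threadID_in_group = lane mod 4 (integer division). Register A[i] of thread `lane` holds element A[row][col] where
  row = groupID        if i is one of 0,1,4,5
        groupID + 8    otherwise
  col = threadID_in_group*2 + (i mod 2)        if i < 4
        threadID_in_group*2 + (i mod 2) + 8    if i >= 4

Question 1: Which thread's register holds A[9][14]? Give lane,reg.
7,6

r: 9->gid=1,r8=1  c: 14->c8=1,tid=3,i&1=0
L=1*4+3=7  i=1*4+1*2+0=6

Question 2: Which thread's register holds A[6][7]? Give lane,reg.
r=6⇒gr=6,Rb=0  c=7⇒Cb=0,th=3,odd=1
L=6*4+3=27  i=0*4+0*2+1=1

27,1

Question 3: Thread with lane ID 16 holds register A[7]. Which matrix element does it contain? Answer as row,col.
L=16=>grp=16>>2=4, tig=16&3=0
[7]=>row 4+8=12  col 0·2+1+8=9

12,9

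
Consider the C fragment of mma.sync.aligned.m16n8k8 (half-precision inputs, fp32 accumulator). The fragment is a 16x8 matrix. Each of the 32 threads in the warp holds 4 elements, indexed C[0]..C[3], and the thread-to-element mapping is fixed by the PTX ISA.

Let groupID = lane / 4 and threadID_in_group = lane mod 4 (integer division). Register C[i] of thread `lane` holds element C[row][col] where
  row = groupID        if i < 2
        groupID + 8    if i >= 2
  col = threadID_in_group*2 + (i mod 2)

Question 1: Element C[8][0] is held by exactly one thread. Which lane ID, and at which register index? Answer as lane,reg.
0,2

r: 8->gid=0,r8=1  c: 0->tid=0,i&1=0
L=0*4+0=0  i=1*2+0=2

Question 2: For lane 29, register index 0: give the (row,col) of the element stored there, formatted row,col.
7,2

lane 29->29/4=7, 29 mod 4=1
i=0  r:7+0->7  c:2·1+0->2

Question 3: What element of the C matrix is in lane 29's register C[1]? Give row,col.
7,3

lane 29: gid=7 (29/4), tid=1 (29%4)
i=1: r=7+0=7, c=1*2+1=3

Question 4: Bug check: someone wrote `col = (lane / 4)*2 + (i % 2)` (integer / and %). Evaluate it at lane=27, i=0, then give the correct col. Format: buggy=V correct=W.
buggy=12 correct=6

`(lane / 4)*2 + (i % 2)`[27,0]→12
lane 27→27/4=6, 27 mod 4=3
i=0  r:6+0→6  c:2·3+0→6
col: 12 vs 6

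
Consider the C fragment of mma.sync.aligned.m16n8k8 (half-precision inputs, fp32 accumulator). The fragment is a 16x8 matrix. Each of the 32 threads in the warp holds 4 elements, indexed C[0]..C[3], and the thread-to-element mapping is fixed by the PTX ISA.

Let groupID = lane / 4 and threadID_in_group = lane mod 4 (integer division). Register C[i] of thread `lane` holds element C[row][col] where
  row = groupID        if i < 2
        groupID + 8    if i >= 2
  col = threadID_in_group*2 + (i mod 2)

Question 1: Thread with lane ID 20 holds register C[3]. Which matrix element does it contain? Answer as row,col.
20: gr=5,th=0
[3] (5+8,0*2+1) = (13,1)

13,1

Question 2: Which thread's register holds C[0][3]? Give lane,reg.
1,1

r=0->g=0,rb=0  c=3->t=1,b0=1
L=0*4+1=1  i=0*2+1=1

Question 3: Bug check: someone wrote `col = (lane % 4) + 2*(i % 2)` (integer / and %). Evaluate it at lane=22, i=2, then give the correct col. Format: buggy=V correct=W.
`(lane % 4) + 2*(i % 2)`[22,2]->2
L=22->g=22>>2=5, t=22&3=2
[2]->row 5+8=13  col 2·2+0=4
col: 2 vs 4

buggy=2 correct=4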